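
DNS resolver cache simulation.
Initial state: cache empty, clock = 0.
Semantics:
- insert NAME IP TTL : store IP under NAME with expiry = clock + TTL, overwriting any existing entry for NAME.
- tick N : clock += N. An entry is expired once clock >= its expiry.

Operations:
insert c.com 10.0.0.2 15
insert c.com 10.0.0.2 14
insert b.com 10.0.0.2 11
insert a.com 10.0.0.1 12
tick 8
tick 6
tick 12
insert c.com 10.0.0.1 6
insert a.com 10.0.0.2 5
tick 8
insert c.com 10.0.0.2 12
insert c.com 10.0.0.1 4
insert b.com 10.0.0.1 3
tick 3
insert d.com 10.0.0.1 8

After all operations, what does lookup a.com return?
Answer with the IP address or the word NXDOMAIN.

Op 1: insert c.com -> 10.0.0.2 (expiry=0+15=15). clock=0
Op 2: insert c.com -> 10.0.0.2 (expiry=0+14=14). clock=0
Op 3: insert b.com -> 10.0.0.2 (expiry=0+11=11). clock=0
Op 4: insert a.com -> 10.0.0.1 (expiry=0+12=12). clock=0
Op 5: tick 8 -> clock=8.
Op 6: tick 6 -> clock=14. purged={a.com,b.com,c.com}
Op 7: tick 12 -> clock=26.
Op 8: insert c.com -> 10.0.0.1 (expiry=26+6=32). clock=26
Op 9: insert a.com -> 10.0.0.2 (expiry=26+5=31). clock=26
Op 10: tick 8 -> clock=34. purged={a.com,c.com}
Op 11: insert c.com -> 10.0.0.2 (expiry=34+12=46). clock=34
Op 12: insert c.com -> 10.0.0.1 (expiry=34+4=38). clock=34
Op 13: insert b.com -> 10.0.0.1 (expiry=34+3=37). clock=34
Op 14: tick 3 -> clock=37. purged={b.com}
Op 15: insert d.com -> 10.0.0.1 (expiry=37+8=45). clock=37
lookup a.com: not in cache (expired or never inserted)

Answer: NXDOMAIN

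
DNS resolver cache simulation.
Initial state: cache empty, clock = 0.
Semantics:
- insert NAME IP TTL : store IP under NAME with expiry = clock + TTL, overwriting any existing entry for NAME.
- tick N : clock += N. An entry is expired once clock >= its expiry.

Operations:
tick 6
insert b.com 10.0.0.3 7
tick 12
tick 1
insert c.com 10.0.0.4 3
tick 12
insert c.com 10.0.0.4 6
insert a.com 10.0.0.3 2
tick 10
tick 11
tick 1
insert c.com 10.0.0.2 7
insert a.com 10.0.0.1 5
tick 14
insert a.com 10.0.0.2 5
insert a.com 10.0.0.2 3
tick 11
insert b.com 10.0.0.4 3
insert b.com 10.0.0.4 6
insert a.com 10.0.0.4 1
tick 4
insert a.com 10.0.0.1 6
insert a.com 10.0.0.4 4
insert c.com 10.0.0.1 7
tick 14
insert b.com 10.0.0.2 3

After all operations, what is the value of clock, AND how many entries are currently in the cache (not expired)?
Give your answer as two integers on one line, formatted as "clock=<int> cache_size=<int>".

Op 1: tick 6 -> clock=6.
Op 2: insert b.com -> 10.0.0.3 (expiry=6+7=13). clock=6
Op 3: tick 12 -> clock=18. purged={b.com}
Op 4: tick 1 -> clock=19.
Op 5: insert c.com -> 10.0.0.4 (expiry=19+3=22). clock=19
Op 6: tick 12 -> clock=31. purged={c.com}
Op 7: insert c.com -> 10.0.0.4 (expiry=31+6=37). clock=31
Op 8: insert a.com -> 10.0.0.3 (expiry=31+2=33). clock=31
Op 9: tick 10 -> clock=41. purged={a.com,c.com}
Op 10: tick 11 -> clock=52.
Op 11: tick 1 -> clock=53.
Op 12: insert c.com -> 10.0.0.2 (expiry=53+7=60). clock=53
Op 13: insert a.com -> 10.0.0.1 (expiry=53+5=58). clock=53
Op 14: tick 14 -> clock=67. purged={a.com,c.com}
Op 15: insert a.com -> 10.0.0.2 (expiry=67+5=72). clock=67
Op 16: insert a.com -> 10.0.0.2 (expiry=67+3=70). clock=67
Op 17: tick 11 -> clock=78. purged={a.com}
Op 18: insert b.com -> 10.0.0.4 (expiry=78+3=81). clock=78
Op 19: insert b.com -> 10.0.0.4 (expiry=78+6=84). clock=78
Op 20: insert a.com -> 10.0.0.4 (expiry=78+1=79). clock=78
Op 21: tick 4 -> clock=82. purged={a.com}
Op 22: insert a.com -> 10.0.0.1 (expiry=82+6=88). clock=82
Op 23: insert a.com -> 10.0.0.4 (expiry=82+4=86). clock=82
Op 24: insert c.com -> 10.0.0.1 (expiry=82+7=89). clock=82
Op 25: tick 14 -> clock=96. purged={a.com,b.com,c.com}
Op 26: insert b.com -> 10.0.0.2 (expiry=96+3=99). clock=96
Final clock = 96
Final cache (unexpired): {b.com} -> size=1

Answer: clock=96 cache_size=1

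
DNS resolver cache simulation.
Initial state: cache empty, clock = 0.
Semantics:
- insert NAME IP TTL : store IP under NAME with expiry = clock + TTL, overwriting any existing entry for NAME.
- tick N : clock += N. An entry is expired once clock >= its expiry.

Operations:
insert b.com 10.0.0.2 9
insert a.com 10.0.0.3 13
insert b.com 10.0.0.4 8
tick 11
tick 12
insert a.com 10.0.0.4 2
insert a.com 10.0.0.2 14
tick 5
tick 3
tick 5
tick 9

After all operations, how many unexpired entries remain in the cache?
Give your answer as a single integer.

Op 1: insert b.com -> 10.0.0.2 (expiry=0+9=9). clock=0
Op 2: insert a.com -> 10.0.0.3 (expiry=0+13=13). clock=0
Op 3: insert b.com -> 10.0.0.4 (expiry=0+8=8). clock=0
Op 4: tick 11 -> clock=11. purged={b.com}
Op 5: tick 12 -> clock=23. purged={a.com}
Op 6: insert a.com -> 10.0.0.4 (expiry=23+2=25). clock=23
Op 7: insert a.com -> 10.0.0.2 (expiry=23+14=37). clock=23
Op 8: tick 5 -> clock=28.
Op 9: tick 3 -> clock=31.
Op 10: tick 5 -> clock=36.
Op 11: tick 9 -> clock=45. purged={a.com}
Final cache (unexpired): {} -> size=0

Answer: 0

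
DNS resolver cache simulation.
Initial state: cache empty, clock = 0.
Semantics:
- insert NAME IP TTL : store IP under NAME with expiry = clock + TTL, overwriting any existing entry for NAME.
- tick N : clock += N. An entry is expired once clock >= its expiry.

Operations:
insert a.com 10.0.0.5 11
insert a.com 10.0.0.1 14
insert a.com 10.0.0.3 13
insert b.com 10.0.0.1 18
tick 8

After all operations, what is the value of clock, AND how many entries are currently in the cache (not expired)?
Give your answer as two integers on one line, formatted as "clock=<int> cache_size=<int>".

Op 1: insert a.com -> 10.0.0.5 (expiry=0+11=11). clock=0
Op 2: insert a.com -> 10.0.0.1 (expiry=0+14=14). clock=0
Op 3: insert a.com -> 10.0.0.3 (expiry=0+13=13). clock=0
Op 4: insert b.com -> 10.0.0.1 (expiry=0+18=18). clock=0
Op 5: tick 8 -> clock=8.
Final clock = 8
Final cache (unexpired): {a.com,b.com} -> size=2

Answer: clock=8 cache_size=2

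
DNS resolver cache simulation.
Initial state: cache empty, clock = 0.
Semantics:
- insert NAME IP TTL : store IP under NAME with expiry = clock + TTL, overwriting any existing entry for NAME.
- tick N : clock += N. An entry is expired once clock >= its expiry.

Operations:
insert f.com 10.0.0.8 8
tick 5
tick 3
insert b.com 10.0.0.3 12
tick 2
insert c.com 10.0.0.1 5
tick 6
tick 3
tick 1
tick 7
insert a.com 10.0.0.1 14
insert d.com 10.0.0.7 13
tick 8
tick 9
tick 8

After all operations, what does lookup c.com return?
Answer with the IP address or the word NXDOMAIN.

Answer: NXDOMAIN

Derivation:
Op 1: insert f.com -> 10.0.0.8 (expiry=0+8=8). clock=0
Op 2: tick 5 -> clock=5.
Op 3: tick 3 -> clock=8. purged={f.com}
Op 4: insert b.com -> 10.0.0.3 (expiry=8+12=20). clock=8
Op 5: tick 2 -> clock=10.
Op 6: insert c.com -> 10.0.0.1 (expiry=10+5=15). clock=10
Op 7: tick 6 -> clock=16. purged={c.com}
Op 8: tick 3 -> clock=19.
Op 9: tick 1 -> clock=20. purged={b.com}
Op 10: tick 7 -> clock=27.
Op 11: insert a.com -> 10.0.0.1 (expiry=27+14=41). clock=27
Op 12: insert d.com -> 10.0.0.7 (expiry=27+13=40). clock=27
Op 13: tick 8 -> clock=35.
Op 14: tick 9 -> clock=44. purged={a.com,d.com}
Op 15: tick 8 -> clock=52.
lookup c.com: not in cache (expired or never inserted)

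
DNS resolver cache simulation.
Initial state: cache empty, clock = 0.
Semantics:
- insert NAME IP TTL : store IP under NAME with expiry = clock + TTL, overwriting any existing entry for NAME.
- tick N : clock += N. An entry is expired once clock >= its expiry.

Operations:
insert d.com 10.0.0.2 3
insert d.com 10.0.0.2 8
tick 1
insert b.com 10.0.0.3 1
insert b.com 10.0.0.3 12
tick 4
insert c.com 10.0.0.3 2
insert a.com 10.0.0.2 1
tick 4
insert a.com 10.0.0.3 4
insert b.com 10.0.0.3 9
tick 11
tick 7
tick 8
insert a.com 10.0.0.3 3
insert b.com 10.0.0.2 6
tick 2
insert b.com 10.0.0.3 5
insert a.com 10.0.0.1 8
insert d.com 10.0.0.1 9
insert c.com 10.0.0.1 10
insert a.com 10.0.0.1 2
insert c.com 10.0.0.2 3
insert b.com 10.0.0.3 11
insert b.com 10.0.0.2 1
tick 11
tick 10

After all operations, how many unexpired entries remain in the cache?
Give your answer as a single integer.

Op 1: insert d.com -> 10.0.0.2 (expiry=0+3=3). clock=0
Op 2: insert d.com -> 10.0.0.2 (expiry=0+8=8). clock=0
Op 3: tick 1 -> clock=1.
Op 4: insert b.com -> 10.0.0.3 (expiry=1+1=2). clock=1
Op 5: insert b.com -> 10.0.0.3 (expiry=1+12=13). clock=1
Op 6: tick 4 -> clock=5.
Op 7: insert c.com -> 10.0.0.3 (expiry=5+2=7). clock=5
Op 8: insert a.com -> 10.0.0.2 (expiry=5+1=6). clock=5
Op 9: tick 4 -> clock=9. purged={a.com,c.com,d.com}
Op 10: insert a.com -> 10.0.0.3 (expiry=9+4=13). clock=9
Op 11: insert b.com -> 10.0.0.3 (expiry=9+9=18). clock=9
Op 12: tick 11 -> clock=20. purged={a.com,b.com}
Op 13: tick 7 -> clock=27.
Op 14: tick 8 -> clock=35.
Op 15: insert a.com -> 10.0.0.3 (expiry=35+3=38). clock=35
Op 16: insert b.com -> 10.0.0.2 (expiry=35+6=41). clock=35
Op 17: tick 2 -> clock=37.
Op 18: insert b.com -> 10.0.0.3 (expiry=37+5=42). clock=37
Op 19: insert a.com -> 10.0.0.1 (expiry=37+8=45). clock=37
Op 20: insert d.com -> 10.0.0.1 (expiry=37+9=46). clock=37
Op 21: insert c.com -> 10.0.0.1 (expiry=37+10=47). clock=37
Op 22: insert a.com -> 10.0.0.1 (expiry=37+2=39). clock=37
Op 23: insert c.com -> 10.0.0.2 (expiry=37+3=40). clock=37
Op 24: insert b.com -> 10.0.0.3 (expiry=37+11=48). clock=37
Op 25: insert b.com -> 10.0.0.2 (expiry=37+1=38). clock=37
Op 26: tick 11 -> clock=48. purged={a.com,b.com,c.com,d.com}
Op 27: tick 10 -> clock=58.
Final cache (unexpired): {} -> size=0

Answer: 0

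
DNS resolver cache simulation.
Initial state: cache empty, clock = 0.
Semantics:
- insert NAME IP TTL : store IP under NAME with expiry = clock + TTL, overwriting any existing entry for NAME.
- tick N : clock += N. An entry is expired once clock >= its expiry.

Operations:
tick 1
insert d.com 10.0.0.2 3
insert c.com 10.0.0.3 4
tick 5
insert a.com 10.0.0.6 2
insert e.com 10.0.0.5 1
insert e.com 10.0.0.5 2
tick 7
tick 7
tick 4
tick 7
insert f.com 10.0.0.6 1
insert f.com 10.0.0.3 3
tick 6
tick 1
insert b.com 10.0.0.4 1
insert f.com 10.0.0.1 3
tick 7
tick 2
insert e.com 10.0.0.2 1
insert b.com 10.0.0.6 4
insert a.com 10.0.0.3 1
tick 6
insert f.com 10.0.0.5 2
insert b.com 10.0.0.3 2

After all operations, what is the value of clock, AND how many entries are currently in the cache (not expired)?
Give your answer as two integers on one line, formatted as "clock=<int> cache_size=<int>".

Op 1: tick 1 -> clock=1.
Op 2: insert d.com -> 10.0.0.2 (expiry=1+3=4). clock=1
Op 3: insert c.com -> 10.0.0.3 (expiry=1+4=5). clock=1
Op 4: tick 5 -> clock=6. purged={c.com,d.com}
Op 5: insert a.com -> 10.0.0.6 (expiry=6+2=8). clock=6
Op 6: insert e.com -> 10.0.0.5 (expiry=6+1=7). clock=6
Op 7: insert e.com -> 10.0.0.5 (expiry=6+2=8). clock=6
Op 8: tick 7 -> clock=13. purged={a.com,e.com}
Op 9: tick 7 -> clock=20.
Op 10: tick 4 -> clock=24.
Op 11: tick 7 -> clock=31.
Op 12: insert f.com -> 10.0.0.6 (expiry=31+1=32). clock=31
Op 13: insert f.com -> 10.0.0.3 (expiry=31+3=34). clock=31
Op 14: tick 6 -> clock=37. purged={f.com}
Op 15: tick 1 -> clock=38.
Op 16: insert b.com -> 10.0.0.4 (expiry=38+1=39). clock=38
Op 17: insert f.com -> 10.0.0.1 (expiry=38+3=41). clock=38
Op 18: tick 7 -> clock=45. purged={b.com,f.com}
Op 19: tick 2 -> clock=47.
Op 20: insert e.com -> 10.0.0.2 (expiry=47+1=48). clock=47
Op 21: insert b.com -> 10.0.0.6 (expiry=47+4=51). clock=47
Op 22: insert a.com -> 10.0.0.3 (expiry=47+1=48). clock=47
Op 23: tick 6 -> clock=53. purged={a.com,b.com,e.com}
Op 24: insert f.com -> 10.0.0.5 (expiry=53+2=55). clock=53
Op 25: insert b.com -> 10.0.0.3 (expiry=53+2=55). clock=53
Final clock = 53
Final cache (unexpired): {b.com,f.com} -> size=2

Answer: clock=53 cache_size=2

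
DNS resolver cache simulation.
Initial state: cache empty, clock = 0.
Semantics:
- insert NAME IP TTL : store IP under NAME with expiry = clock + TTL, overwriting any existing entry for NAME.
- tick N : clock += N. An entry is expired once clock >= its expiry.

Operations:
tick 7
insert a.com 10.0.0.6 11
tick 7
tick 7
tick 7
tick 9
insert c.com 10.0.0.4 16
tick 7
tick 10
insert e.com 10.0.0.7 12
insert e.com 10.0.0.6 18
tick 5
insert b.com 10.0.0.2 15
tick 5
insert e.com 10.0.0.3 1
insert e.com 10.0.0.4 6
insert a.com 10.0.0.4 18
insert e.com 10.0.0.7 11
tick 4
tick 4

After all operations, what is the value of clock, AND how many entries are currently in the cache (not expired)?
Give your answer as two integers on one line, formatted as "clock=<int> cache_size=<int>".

Op 1: tick 7 -> clock=7.
Op 2: insert a.com -> 10.0.0.6 (expiry=7+11=18). clock=7
Op 3: tick 7 -> clock=14.
Op 4: tick 7 -> clock=21. purged={a.com}
Op 5: tick 7 -> clock=28.
Op 6: tick 9 -> clock=37.
Op 7: insert c.com -> 10.0.0.4 (expiry=37+16=53). clock=37
Op 8: tick 7 -> clock=44.
Op 9: tick 10 -> clock=54. purged={c.com}
Op 10: insert e.com -> 10.0.0.7 (expiry=54+12=66). clock=54
Op 11: insert e.com -> 10.0.0.6 (expiry=54+18=72). clock=54
Op 12: tick 5 -> clock=59.
Op 13: insert b.com -> 10.0.0.2 (expiry=59+15=74). clock=59
Op 14: tick 5 -> clock=64.
Op 15: insert e.com -> 10.0.0.3 (expiry=64+1=65). clock=64
Op 16: insert e.com -> 10.0.0.4 (expiry=64+6=70). clock=64
Op 17: insert a.com -> 10.0.0.4 (expiry=64+18=82). clock=64
Op 18: insert e.com -> 10.0.0.7 (expiry=64+11=75). clock=64
Op 19: tick 4 -> clock=68.
Op 20: tick 4 -> clock=72.
Final clock = 72
Final cache (unexpired): {a.com,b.com,e.com} -> size=3

Answer: clock=72 cache_size=3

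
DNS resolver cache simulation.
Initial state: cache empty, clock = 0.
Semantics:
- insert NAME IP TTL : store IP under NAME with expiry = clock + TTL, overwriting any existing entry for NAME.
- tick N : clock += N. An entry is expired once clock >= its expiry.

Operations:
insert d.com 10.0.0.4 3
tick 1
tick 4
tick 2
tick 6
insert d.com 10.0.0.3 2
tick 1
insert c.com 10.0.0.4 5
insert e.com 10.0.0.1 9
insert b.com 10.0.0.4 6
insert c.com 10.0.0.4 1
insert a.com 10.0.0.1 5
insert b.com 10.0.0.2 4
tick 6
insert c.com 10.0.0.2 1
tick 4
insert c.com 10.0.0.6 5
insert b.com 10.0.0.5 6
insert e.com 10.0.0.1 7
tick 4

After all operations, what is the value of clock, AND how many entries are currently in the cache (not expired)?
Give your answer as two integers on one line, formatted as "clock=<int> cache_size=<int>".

Op 1: insert d.com -> 10.0.0.4 (expiry=0+3=3). clock=0
Op 2: tick 1 -> clock=1.
Op 3: tick 4 -> clock=5. purged={d.com}
Op 4: tick 2 -> clock=7.
Op 5: tick 6 -> clock=13.
Op 6: insert d.com -> 10.0.0.3 (expiry=13+2=15). clock=13
Op 7: tick 1 -> clock=14.
Op 8: insert c.com -> 10.0.0.4 (expiry=14+5=19). clock=14
Op 9: insert e.com -> 10.0.0.1 (expiry=14+9=23). clock=14
Op 10: insert b.com -> 10.0.0.4 (expiry=14+6=20). clock=14
Op 11: insert c.com -> 10.0.0.4 (expiry=14+1=15). clock=14
Op 12: insert a.com -> 10.0.0.1 (expiry=14+5=19). clock=14
Op 13: insert b.com -> 10.0.0.2 (expiry=14+4=18). clock=14
Op 14: tick 6 -> clock=20. purged={a.com,b.com,c.com,d.com}
Op 15: insert c.com -> 10.0.0.2 (expiry=20+1=21). clock=20
Op 16: tick 4 -> clock=24. purged={c.com,e.com}
Op 17: insert c.com -> 10.0.0.6 (expiry=24+5=29). clock=24
Op 18: insert b.com -> 10.0.0.5 (expiry=24+6=30). clock=24
Op 19: insert e.com -> 10.0.0.1 (expiry=24+7=31). clock=24
Op 20: tick 4 -> clock=28.
Final clock = 28
Final cache (unexpired): {b.com,c.com,e.com} -> size=3

Answer: clock=28 cache_size=3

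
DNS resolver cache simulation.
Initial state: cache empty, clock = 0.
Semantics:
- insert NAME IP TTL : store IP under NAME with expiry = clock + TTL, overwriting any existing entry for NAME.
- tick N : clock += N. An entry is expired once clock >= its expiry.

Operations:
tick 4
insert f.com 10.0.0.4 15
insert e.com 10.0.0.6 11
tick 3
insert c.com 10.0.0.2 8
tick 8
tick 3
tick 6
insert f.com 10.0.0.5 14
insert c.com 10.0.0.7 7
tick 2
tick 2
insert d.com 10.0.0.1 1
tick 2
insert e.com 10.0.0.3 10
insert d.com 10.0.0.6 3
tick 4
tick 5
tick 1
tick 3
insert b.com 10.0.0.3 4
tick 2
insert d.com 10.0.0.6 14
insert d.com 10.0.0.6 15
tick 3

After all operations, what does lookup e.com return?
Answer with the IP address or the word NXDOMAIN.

Answer: NXDOMAIN

Derivation:
Op 1: tick 4 -> clock=4.
Op 2: insert f.com -> 10.0.0.4 (expiry=4+15=19). clock=4
Op 3: insert e.com -> 10.0.0.6 (expiry=4+11=15). clock=4
Op 4: tick 3 -> clock=7.
Op 5: insert c.com -> 10.0.0.2 (expiry=7+8=15). clock=7
Op 6: tick 8 -> clock=15. purged={c.com,e.com}
Op 7: tick 3 -> clock=18.
Op 8: tick 6 -> clock=24. purged={f.com}
Op 9: insert f.com -> 10.0.0.5 (expiry=24+14=38). clock=24
Op 10: insert c.com -> 10.0.0.7 (expiry=24+7=31). clock=24
Op 11: tick 2 -> clock=26.
Op 12: tick 2 -> clock=28.
Op 13: insert d.com -> 10.0.0.1 (expiry=28+1=29). clock=28
Op 14: tick 2 -> clock=30. purged={d.com}
Op 15: insert e.com -> 10.0.0.3 (expiry=30+10=40). clock=30
Op 16: insert d.com -> 10.0.0.6 (expiry=30+3=33). clock=30
Op 17: tick 4 -> clock=34. purged={c.com,d.com}
Op 18: tick 5 -> clock=39. purged={f.com}
Op 19: tick 1 -> clock=40. purged={e.com}
Op 20: tick 3 -> clock=43.
Op 21: insert b.com -> 10.0.0.3 (expiry=43+4=47). clock=43
Op 22: tick 2 -> clock=45.
Op 23: insert d.com -> 10.0.0.6 (expiry=45+14=59). clock=45
Op 24: insert d.com -> 10.0.0.6 (expiry=45+15=60). clock=45
Op 25: tick 3 -> clock=48. purged={b.com}
lookup e.com: not in cache (expired or never inserted)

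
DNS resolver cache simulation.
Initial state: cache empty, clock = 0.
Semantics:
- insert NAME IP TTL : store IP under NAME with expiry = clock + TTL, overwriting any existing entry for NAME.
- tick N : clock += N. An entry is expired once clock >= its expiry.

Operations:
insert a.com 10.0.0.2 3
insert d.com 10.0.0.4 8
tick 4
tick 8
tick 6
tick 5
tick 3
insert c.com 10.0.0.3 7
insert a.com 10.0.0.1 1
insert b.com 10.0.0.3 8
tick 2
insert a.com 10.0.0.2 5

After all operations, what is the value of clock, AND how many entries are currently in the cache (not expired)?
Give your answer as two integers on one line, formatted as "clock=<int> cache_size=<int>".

Op 1: insert a.com -> 10.0.0.2 (expiry=0+3=3). clock=0
Op 2: insert d.com -> 10.0.0.4 (expiry=0+8=8). clock=0
Op 3: tick 4 -> clock=4. purged={a.com}
Op 4: tick 8 -> clock=12. purged={d.com}
Op 5: tick 6 -> clock=18.
Op 6: tick 5 -> clock=23.
Op 7: tick 3 -> clock=26.
Op 8: insert c.com -> 10.0.0.3 (expiry=26+7=33). clock=26
Op 9: insert a.com -> 10.0.0.1 (expiry=26+1=27). clock=26
Op 10: insert b.com -> 10.0.0.3 (expiry=26+8=34). clock=26
Op 11: tick 2 -> clock=28. purged={a.com}
Op 12: insert a.com -> 10.0.0.2 (expiry=28+5=33). clock=28
Final clock = 28
Final cache (unexpired): {a.com,b.com,c.com} -> size=3

Answer: clock=28 cache_size=3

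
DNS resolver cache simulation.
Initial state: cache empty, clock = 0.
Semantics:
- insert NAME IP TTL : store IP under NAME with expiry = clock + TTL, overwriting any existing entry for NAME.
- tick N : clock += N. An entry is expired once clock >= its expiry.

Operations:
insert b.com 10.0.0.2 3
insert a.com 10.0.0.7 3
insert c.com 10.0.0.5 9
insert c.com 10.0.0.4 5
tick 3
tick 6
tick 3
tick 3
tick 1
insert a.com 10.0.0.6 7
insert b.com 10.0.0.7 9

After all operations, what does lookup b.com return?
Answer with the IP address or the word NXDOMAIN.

Op 1: insert b.com -> 10.0.0.2 (expiry=0+3=3). clock=0
Op 2: insert a.com -> 10.0.0.7 (expiry=0+3=3). clock=0
Op 3: insert c.com -> 10.0.0.5 (expiry=0+9=9). clock=0
Op 4: insert c.com -> 10.0.0.4 (expiry=0+5=5). clock=0
Op 5: tick 3 -> clock=3. purged={a.com,b.com}
Op 6: tick 6 -> clock=9. purged={c.com}
Op 7: tick 3 -> clock=12.
Op 8: tick 3 -> clock=15.
Op 9: tick 1 -> clock=16.
Op 10: insert a.com -> 10.0.0.6 (expiry=16+7=23). clock=16
Op 11: insert b.com -> 10.0.0.7 (expiry=16+9=25). clock=16
lookup b.com: present, ip=10.0.0.7 expiry=25 > clock=16

Answer: 10.0.0.7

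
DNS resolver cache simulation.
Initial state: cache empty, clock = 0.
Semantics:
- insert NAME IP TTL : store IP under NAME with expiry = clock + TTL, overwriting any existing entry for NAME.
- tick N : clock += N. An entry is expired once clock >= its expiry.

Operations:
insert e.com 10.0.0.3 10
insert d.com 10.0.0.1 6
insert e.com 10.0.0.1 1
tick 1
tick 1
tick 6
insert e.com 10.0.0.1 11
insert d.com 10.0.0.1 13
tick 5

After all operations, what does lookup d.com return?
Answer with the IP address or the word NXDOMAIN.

Answer: 10.0.0.1

Derivation:
Op 1: insert e.com -> 10.0.0.3 (expiry=0+10=10). clock=0
Op 2: insert d.com -> 10.0.0.1 (expiry=0+6=6). clock=0
Op 3: insert e.com -> 10.0.0.1 (expiry=0+1=1). clock=0
Op 4: tick 1 -> clock=1. purged={e.com}
Op 5: tick 1 -> clock=2.
Op 6: tick 6 -> clock=8. purged={d.com}
Op 7: insert e.com -> 10.0.0.1 (expiry=8+11=19). clock=8
Op 8: insert d.com -> 10.0.0.1 (expiry=8+13=21). clock=8
Op 9: tick 5 -> clock=13.
lookup d.com: present, ip=10.0.0.1 expiry=21 > clock=13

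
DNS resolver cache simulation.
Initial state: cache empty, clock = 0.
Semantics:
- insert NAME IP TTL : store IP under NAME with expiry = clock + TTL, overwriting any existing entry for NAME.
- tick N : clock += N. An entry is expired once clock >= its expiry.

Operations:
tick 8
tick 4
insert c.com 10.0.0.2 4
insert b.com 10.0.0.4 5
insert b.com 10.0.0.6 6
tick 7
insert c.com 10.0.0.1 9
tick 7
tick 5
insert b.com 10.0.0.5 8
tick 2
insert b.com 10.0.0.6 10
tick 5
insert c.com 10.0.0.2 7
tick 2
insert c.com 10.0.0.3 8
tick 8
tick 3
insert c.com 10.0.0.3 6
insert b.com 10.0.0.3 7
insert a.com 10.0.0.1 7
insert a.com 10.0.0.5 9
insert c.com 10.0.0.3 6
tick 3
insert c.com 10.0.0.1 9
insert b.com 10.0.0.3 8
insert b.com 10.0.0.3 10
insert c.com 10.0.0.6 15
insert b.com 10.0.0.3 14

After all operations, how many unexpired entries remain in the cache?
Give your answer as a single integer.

Answer: 3

Derivation:
Op 1: tick 8 -> clock=8.
Op 2: tick 4 -> clock=12.
Op 3: insert c.com -> 10.0.0.2 (expiry=12+4=16). clock=12
Op 4: insert b.com -> 10.0.0.4 (expiry=12+5=17). clock=12
Op 5: insert b.com -> 10.0.0.6 (expiry=12+6=18). clock=12
Op 6: tick 7 -> clock=19. purged={b.com,c.com}
Op 7: insert c.com -> 10.0.0.1 (expiry=19+9=28). clock=19
Op 8: tick 7 -> clock=26.
Op 9: tick 5 -> clock=31. purged={c.com}
Op 10: insert b.com -> 10.0.0.5 (expiry=31+8=39). clock=31
Op 11: tick 2 -> clock=33.
Op 12: insert b.com -> 10.0.0.6 (expiry=33+10=43). clock=33
Op 13: tick 5 -> clock=38.
Op 14: insert c.com -> 10.0.0.2 (expiry=38+7=45). clock=38
Op 15: tick 2 -> clock=40.
Op 16: insert c.com -> 10.0.0.3 (expiry=40+8=48). clock=40
Op 17: tick 8 -> clock=48. purged={b.com,c.com}
Op 18: tick 3 -> clock=51.
Op 19: insert c.com -> 10.0.0.3 (expiry=51+6=57). clock=51
Op 20: insert b.com -> 10.0.0.3 (expiry=51+7=58). clock=51
Op 21: insert a.com -> 10.0.0.1 (expiry=51+7=58). clock=51
Op 22: insert a.com -> 10.0.0.5 (expiry=51+9=60). clock=51
Op 23: insert c.com -> 10.0.0.3 (expiry=51+6=57). clock=51
Op 24: tick 3 -> clock=54.
Op 25: insert c.com -> 10.0.0.1 (expiry=54+9=63). clock=54
Op 26: insert b.com -> 10.0.0.3 (expiry=54+8=62). clock=54
Op 27: insert b.com -> 10.0.0.3 (expiry=54+10=64). clock=54
Op 28: insert c.com -> 10.0.0.6 (expiry=54+15=69). clock=54
Op 29: insert b.com -> 10.0.0.3 (expiry=54+14=68). clock=54
Final cache (unexpired): {a.com,b.com,c.com} -> size=3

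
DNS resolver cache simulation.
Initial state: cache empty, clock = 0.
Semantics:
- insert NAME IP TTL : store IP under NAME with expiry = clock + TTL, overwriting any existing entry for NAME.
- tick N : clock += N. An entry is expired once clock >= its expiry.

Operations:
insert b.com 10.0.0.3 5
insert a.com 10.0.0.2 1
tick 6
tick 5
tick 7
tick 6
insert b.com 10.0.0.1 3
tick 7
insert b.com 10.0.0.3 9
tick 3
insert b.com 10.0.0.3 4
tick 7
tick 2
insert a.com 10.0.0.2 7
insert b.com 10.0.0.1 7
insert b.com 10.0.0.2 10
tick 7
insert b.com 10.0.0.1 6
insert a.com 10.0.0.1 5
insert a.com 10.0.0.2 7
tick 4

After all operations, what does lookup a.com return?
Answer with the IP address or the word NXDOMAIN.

Answer: 10.0.0.2

Derivation:
Op 1: insert b.com -> 10.0.0.3 (expiry=0+5=5). clock=0
Op 2: insert a.com -> 10.0.0.2 (expiry=0+1=1). clock=0
Op 3: tick 6 -> clock=6. purged={a.com,b.com}
Op 4: tick 5 -> clock=11.
Op 5: tick 7 -> clock=18.
Op 6: tick 6 -> clock=24.
Op 7: insert b.com -> 10.0.0.1 (expiry=24+3=27). clock=24
Op 8: tick 7 -> clock=31. purged={b.com}
Op 9: insert b.com -> 10.0.0.3 (expiry=31+9=40). clock=31
Op 10: tick 3 -> clock=34.
Op 11: insert b.com -> 10.0.0.3 (expiry=34+4=38). clock=34
Op 12: tick 7 -> clock=41. purged={b.com}
Op 13: tick 2 -> clock=43.
Op 14: insert a.com -> 10.0.0.2 (expiry=43+7=50). clock=43
Op 15: insert b.com -> 10.0.0.1 (expiry=43+7=50). clock=43
Op 16: insert b.com -> 10.0.0.2 (expiry=43+10=53). clock=43
Op 17: tick 7 -> clock=50. purged={a.com}
Op 18: insert b.com -> 10.0.0.1 (expiry=50+6=56). clock=50
Op 19: insert a.com -> 10.0.0.1 (expiry=50+5=55). clock=50
Op 20: insert a.com -> 10.0.0.2 (expiry=50+7=57). clock=50
Op 21: tick 4 -> clock=54.
lookup a.com: present, ip=10.0.0.2 expiry=57 > clock=54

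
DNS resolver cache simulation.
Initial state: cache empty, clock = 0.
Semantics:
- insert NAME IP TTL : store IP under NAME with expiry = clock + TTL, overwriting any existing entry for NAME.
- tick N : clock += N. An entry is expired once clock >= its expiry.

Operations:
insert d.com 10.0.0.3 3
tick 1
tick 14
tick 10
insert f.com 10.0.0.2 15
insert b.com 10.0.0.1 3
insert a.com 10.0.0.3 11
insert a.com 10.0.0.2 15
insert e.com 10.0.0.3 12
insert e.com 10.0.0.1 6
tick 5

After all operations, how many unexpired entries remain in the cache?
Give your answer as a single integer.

Answer: 3

Derivation:
Op 1: insert d.com -> 10.0.0.3 (expiry=0+3=3). clock=0
Op 2: tick 1 -> clock=1.
Op 3: tick 14 -> clock=15. purged={d.com}
Op 4: tick 10 -> clock=25.
Op 5: insert f.com -> 10.0.0.2 (expiry=25+15=40). clock=25
Op 6: insert b.com -> 10.0.0.1 (expiry=25+3=28). clock=25
Op 7: insert a.com -> 10.0.0.3 (expiry=25+11=36). clock=25
Op 8: insert a.com -> 10.0.0.2 (expiry=25+15=40). clock=25
Op 9: insert e.com -> 10.0.0.3 (expiry=25+12=37). clock=25
Op 10: insert e.com -> 10.0.0.1 (expiry=25+6=31). clock=25
Op 11: tick 5 -> clock=30. purged={b.com}
Final cache (unexpired): {a.com,e.com,f.com} -> size=3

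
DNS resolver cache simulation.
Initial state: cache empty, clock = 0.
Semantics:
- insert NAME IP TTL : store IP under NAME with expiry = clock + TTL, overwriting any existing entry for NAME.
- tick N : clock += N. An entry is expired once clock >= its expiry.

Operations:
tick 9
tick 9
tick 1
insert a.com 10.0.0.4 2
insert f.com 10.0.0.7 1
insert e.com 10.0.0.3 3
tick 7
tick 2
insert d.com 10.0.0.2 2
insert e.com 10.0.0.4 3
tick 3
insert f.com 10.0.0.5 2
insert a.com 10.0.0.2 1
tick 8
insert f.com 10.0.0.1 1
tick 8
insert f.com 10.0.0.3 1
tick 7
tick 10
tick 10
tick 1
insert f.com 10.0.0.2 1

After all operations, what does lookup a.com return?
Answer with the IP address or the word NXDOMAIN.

Answer: NXDOMAIN

Derivation:
Op 1: tick 9 -> clock=9.
Op 2: tick 9 -> clock=18.
Op 3: tick 1 -> clock=19.
Op 4: insert a.com -> 10.0.0.4 (expiry=19+2=21). clock=19
Op 5: insert f.com -> 10.0.0.7 (expiry=19+1=20). clock=19
Op 6: insert e.com -> 10.0.0.3 (expiry=19+3=22). clock=19
Op 7: tick 7 -> clock=26. purged={a.com,e.com,f.com}
Op 8: tick 2 -> clock=28.
Op 9: insert d.com -> 10.0.0.2 (expiry=28+2=30). clock=28
Op 10: insert e.com -> 10.0.0.4 (expiry=28+3=31). clock=28
Op 11: tick 3 -> clock=31. purged={d.com,e.com}
Op 12: insert f.com -> 10.0.0.5 (expiry=31+2=33). clock=31
Op 13: insert a.com -> 10.0.0.2 (expiry=31+1=32). clock=31
Op 14: tick 8 -> clock=39. purged={a.com,f.com}
Op 15: insert f.com -> 10.0.0.1 (expiry=39+1=40). clock=39
Op 16: tick 8 -> clock=47. purged={f.com}
Op 17: insert f.com -> 10.0.0.3 (expiry=47+1=48). clock=47
Op 18: tick 7 -> clock=54. purged={f.com}
Op 19: tick 10 -> clock=64.
Op 20: tick 10 -> clock=74.
Op 21: tick 1 -> clock=75.
Op 22: insert f.com -> 10.0.0.2 (expiry=75+1=76). clock=75
lookup a.com: not in cache (expired or never inserted)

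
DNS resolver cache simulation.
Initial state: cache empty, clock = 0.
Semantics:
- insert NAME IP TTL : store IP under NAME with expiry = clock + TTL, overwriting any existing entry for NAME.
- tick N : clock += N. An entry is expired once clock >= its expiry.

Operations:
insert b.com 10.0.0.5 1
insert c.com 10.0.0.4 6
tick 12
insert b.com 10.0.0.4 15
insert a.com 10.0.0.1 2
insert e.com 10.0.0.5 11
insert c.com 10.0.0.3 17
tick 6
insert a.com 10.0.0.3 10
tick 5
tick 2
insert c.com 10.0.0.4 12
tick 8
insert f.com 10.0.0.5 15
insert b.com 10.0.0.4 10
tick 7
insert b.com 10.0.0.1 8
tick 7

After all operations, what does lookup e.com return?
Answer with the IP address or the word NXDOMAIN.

Answer: NXDOMAIN

Derivation:
Op 1: insert b.com -> 10.0.0.5 (expiry=0+1=1). clock=0
Op 2: insert c.com -> 10.0.0.4 (expiry=0+6=6). clock=0
Op 3: tick 12 -> clock=12. purged={b.com,c.com}
Op 4: insert b.com -> 10.0.0.4 (expiry=12+15=27). clock=12
Op 5: insert a.com -> 10.0.0.1 (expiry=12+2=14). clock=12
Op 6: insert e.com -> 10.0.0.5 (expiry=12+11=23). clock=12
Op 7: insert c.com -> 10.0.0.3 (expiry=12+17=29). clock=12
Op 8: tick 6 -> clock=18. purged={a.com}
Op 9: insert a.com -> 10.0.0.3 (expiry=18+10=28). clock=18
Op 10: tick 5 -> clock=23. purged={e.com}
Op 11: tick 2 -> clock=25.
Op 12: insert c.com -> 10.0.0.4 (expiry=25+12=37). clock=25
Op 13: tick 8 -> clock=33. purged={a.com,b.com}
Op 14: insert f.com -> 10.0.0.5 (expiry=33+15=48). clock=33
Op 15: insert b.com -> 10.0.0.4 (expiry=33+10=43). clock=33
Op 16: tick 7 -> clock=40. purged={c.com}
Op 17: insert b.com -> 10.0.0.1 (expiry=40+8=48). clock=40
Op 18: tick 7 -> clock=47.
lookup e.com: not in cache (expired or never inserted)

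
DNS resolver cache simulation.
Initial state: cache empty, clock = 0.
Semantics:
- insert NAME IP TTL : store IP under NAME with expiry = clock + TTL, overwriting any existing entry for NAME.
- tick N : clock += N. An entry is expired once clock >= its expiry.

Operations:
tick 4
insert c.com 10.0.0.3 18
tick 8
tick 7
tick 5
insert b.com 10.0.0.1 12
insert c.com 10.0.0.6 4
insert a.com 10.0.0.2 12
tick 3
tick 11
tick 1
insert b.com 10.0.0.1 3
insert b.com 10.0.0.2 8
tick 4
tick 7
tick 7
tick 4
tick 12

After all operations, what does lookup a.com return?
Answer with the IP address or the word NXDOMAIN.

Op 1: tick 4 -> clock=4.
Op 2: insert c.com -> 10.0.0.3 (expiry=4+18=22). clock=4
Op 3: tick 8 -> clock=12.
Op 4: tick 7 -> clock=19.
Op 5: tick 5 -> clock=24. purged={c.com}
Op 6: insert b.com -> 10.0.0.1 (expiry=24+12=36). clock=24
Op 7: insert c.com -> 10.0.0.6 (expiry=24+4=28). clock=24
Op 8: insert a.com -> 10.0.0.2 (expiry=24+12=36). clock=24
Op 9: tick 3 -> clock=27.
Op 10: tick 11 -> clock=38. purged={a.com,b.com,c.com}
Op 11: tick 1 -> clock=39.
Op 12: insert b.com -> 10.0.0.1 (expiry=39+3=42). clock=39
Op 13: insert b.com -> 10.0.0.2 (expiry=39+8=47). clock=39
Op 14: tick 4 -> clock=43.
Op 15: tick 7 -> clock=50. purged={b.com}
Op 16: tick 7 -> clock=57.
Op 17: tick 4 -> clock=61.
Op 18: tick 12 -> clock=73.
lookup a.com: not in cache (expired or never inserted)

Answer: NXDOMAIN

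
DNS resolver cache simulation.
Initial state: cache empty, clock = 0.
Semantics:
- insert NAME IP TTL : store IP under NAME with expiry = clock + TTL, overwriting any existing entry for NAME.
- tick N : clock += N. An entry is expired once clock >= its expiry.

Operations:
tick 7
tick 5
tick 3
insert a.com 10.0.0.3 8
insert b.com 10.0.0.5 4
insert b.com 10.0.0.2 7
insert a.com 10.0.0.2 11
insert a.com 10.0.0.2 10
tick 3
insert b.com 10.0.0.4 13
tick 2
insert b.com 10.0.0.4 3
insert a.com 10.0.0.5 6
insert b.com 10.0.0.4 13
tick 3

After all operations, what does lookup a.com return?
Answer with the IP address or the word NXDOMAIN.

Op 1: tick 7 -> clock=7.
Op 2: tick 5 -> clock=12.
Op 3: tick 3 -> clock=15.
Op 4: insert a.com -> 10.0.0.3 (expiry=15+8=23). clock=15
Op 5: insert b.com -> 10.0.0.5 (expiry=15+4=19). clock=15
Op 6: insert b.com -> 10.0.0.2 (expiry=15+7=22). clock=15
Op 7: insert a.com -> 10.0.0.2 (expiry=15+11=26). clock=15
Op 8: insert a.com -> 10.0.0.2 (expiry=15+10=25). clock=15
Op 9: tick 3 -> clock=18.
Op 10: insert b.com -> 10.0.0.4 (expiry=18+13=31). clock=18
Op 11: tick 2 -> clock=20.
Op 12: insert b.com -> 10.0.0.4 (expiry=20+3=23). clock=20
Op 13: insert a.com -> 10.0.0.5 (expiry=20+6=26). clock=20
Op 14: insert b.com -> 10.0.0.4 (expiry=20+13=33). clock=20
Op 15: tick 3 -> clock=23.
lookup a.com: present, ip=10.0.0.5 expiry=26 > clock=23

Answer: 10.0.0.5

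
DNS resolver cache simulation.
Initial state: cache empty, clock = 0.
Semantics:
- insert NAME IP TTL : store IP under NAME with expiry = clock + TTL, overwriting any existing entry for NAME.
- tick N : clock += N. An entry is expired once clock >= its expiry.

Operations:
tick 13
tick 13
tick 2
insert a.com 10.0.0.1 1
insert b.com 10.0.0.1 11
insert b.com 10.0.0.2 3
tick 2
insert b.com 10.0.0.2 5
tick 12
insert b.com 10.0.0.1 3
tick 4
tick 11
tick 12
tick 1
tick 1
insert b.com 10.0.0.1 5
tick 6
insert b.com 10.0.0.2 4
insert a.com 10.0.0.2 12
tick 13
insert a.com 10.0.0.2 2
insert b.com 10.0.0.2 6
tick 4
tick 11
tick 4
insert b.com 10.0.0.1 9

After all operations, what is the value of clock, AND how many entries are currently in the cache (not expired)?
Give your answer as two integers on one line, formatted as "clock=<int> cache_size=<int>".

Op 1: tick 13 -> clock=13.
Op 2: tick 13 -> clock=26.
Op 3: tick 2 -> clock=28.
Op 4: insert a.com -> 10.0.0.1 (expiry=28+1=29). clock=28
Op 5: insert b.com -> 10.0.0.1 (expiry=28+11=39). clock=28
Op 6: insert b.com -> 10.0.0.2 (expiry=28+3=31). clock=28
Op 7: tick 2 -> clock=30. purged={a.com}
Op 8: insert b.com -> 10.0.0.2 (expiry=30+5=35). clock=30
Op 9: tick 12 -> clock=42. purged={b.com}
Op 10: insert b.com -> 10.0.0.1 (expiry=42+3=45). clock=42
Op 11: tick 4 -> clock=46. purged={b.com}
Op 12: tick 11 -> clock=57.
Op 13: tick 12 -> clock=69.
Op 14: tick 1 -> clock=70.
Op 15: tick 1 -> clock=71.
Op 16: insert b.com -> 10.0.0.1 (expiry=71+5=76). clock=71
Op 17: tick 6 -> clock=77. purged={b.com}
Op 18: insert b.com -> 10.0.0.2 (expiry=77+4=81). clock=77
Op 19: insert a.com -> 10.0.0.2 (expiry=77+12=89). clock=77
Op 20: tick 13 -> clock=90. purged={a.com,b.com}
Op 21: insert a.com -> 10.0.0.2 (expiry=90+2=92). clock=90
Op 22: insert b.com -> 10.0.0.2 (expiry=90+6=96). clock=90
Op 23: tick 4 -> clock=94. purged={a.com}
Op 24: tick 11 -> clock=105. purged={b.com}
Op 25: tick 4 -> clock=109.
Op 26: insert b.com -> 10.0.0.1 (expiry=109+9=118). clock=109
Final clock = 109
Final cache (unexpired): {b.com} -> size=1

Answer: clock=109 cache_size=1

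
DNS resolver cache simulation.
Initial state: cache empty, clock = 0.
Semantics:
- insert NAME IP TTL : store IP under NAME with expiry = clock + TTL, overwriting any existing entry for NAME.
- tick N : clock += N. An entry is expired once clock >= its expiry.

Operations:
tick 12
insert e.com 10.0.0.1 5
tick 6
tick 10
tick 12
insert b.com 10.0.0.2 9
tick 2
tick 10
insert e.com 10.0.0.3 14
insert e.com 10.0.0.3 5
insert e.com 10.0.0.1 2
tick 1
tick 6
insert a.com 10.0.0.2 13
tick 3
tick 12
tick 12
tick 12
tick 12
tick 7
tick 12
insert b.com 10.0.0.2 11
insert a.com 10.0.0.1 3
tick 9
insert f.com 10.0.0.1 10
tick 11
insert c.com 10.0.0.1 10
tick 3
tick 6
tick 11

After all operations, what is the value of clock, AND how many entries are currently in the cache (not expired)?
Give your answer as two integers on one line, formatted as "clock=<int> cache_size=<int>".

Op 1: tick 12 -> clock=12.
Op 2: insert e.com -> 10.0.0.1 (expiry=12+5=17). clock=12
Op 3: tick 6 -> clock=18. purged={e.com}
Op 4: tick 10 -> clock=28.
Op 5: tick 12 -> clock=40.
Op 6: insert b.com -> 10.0.0.2 (expiry=40+9=49). clock=40
Op 7: tick 2 -> clock=42.
Op 8: tick 10 -> clock=52. purged={b.com}
Op 9: insert e.com -> 10.0.0.3 (expiry=52+14=66). clock=52
Op 10: insert e.com -> 10.0.0.3 (expiry=52+5=57). clock=52
Op 11: insert e.com -> 10.0.0.1 (expiry=52+2=54). clock=52
Op 12: tick 1 -> clock=53.
Op 13: tick 6 -> clock=59. purged={e.com}
Op 14: insert a.com -> 10.0.0.2 (expiry=59+13=72). clock=59
Op 15: tick 3 -> clock=62.
Op 16: tick 12 -> clock=74. purged={a.com}
Op 17: tick 12 -> clock=86.
Op 18: tick 12 -> clock=98.
Op 19: tick 12 -> clock=110.
Op 20: tick 7 -> clock=117.
Op 21: tick 12 -> clock=129.
Op 22: insert b.com -> 10.0.0.2 (expiry=129+11=140). clock=129
Op 23: insert a.com -> 10.0.0.1 (expiry=129+3=132). clock=129
Op 24: tick 9 -> clock=138. purged={a.com}
Op 25: insert f.com -> 10.0.0.1 (expiry=138+10=148). clock=138
Op 26: tick 11 -> clock=149. purged={b.com,f.com}
Op 27: insert c.com -> 10.0.0.1 (expiry=149+10=159). clock=149
Op 28: tick 3 -> clock=152.
Op 29: tick 6 -> clock=158.
Op 30: tick 11 -> clock=169. purged={c.com}
Final clock = 169
Final cache (unexpired): {} -> size=0

Answer: clock=169 cache_size=0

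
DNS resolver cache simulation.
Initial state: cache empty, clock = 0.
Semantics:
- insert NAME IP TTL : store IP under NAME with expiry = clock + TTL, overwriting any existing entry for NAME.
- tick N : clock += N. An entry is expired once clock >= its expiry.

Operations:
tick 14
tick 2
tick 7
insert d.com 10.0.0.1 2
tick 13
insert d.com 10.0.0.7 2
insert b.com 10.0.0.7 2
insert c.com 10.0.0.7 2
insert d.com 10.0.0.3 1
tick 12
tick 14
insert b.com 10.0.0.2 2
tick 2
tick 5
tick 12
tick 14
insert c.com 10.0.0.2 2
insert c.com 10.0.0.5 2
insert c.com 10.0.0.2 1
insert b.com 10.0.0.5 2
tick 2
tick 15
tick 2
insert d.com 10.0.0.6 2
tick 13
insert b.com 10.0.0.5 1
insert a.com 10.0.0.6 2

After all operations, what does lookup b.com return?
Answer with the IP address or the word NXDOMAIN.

Answer: 10.0.0.5

Derivation:
Op 1: tick 14 -> clock=14.
Op 2: tick 2 -> clock=16.
Op 3: tick 7 -> clock=23.
Op 4: insert d.com -> 10.0.0.1 (expiry=23+2=25). clock=23
Op 5: tick 13 -> clock=36. purged={d.com}
Op 6: insert d.com -> 10.0.0.7 (expiry=36+2=38). clock=36
Op 7: insert b.com -> 10.0.0.7 (expiry=36+2=38). clock=36
Op 8: insert c.com -> 10.0.0.7 (expiry=36+2=38). clock=36
Op 9: insert d.com -> 10.0.0.3 (expiry=36+1=37). clock=36
Op 10: tick 12 -> clock=48. purged={b.com,c.com,d.com}
Op 11: tick 14 -> clock=62.
Op 12: insert b.com -> 10.0.0.2 (expiry=62+2=64). clock=62
Op 13: tick 2 -> clock=64. purged={b.com}
Op 14: tick 5 -> clock=69.
Op 15: tick 12 -> clock=81.
Op 16: tick 14 -> clock=95.
Op 17: insert c.com -> 10.0.0.2 (expiry=95+2=97). clock=95
Op 18: insert c.com -> 10.0.0.5 (expiry=95+2=97). clock=95
Op 19: insert c.com -> 10.0.0.2 (expiry=95+1=96). clock=95
Op 20: insert b.com -> 10.0.0.5 (expiry=95+2=97). clock=95
Op 21: tick 2 -> clock=97. purged={b.com,c.com}
Op 22: tick 15 -> clock=112.
Op 23: tick 2 -> clock=114.
Op 24: insert d.com -> 10.0.0.6 (expiry=114+2=116). clock=114
Op 25: tick 13 -> clock=127. purged={d.com}
Op 26: insert b.com -> 10.0.0.5 (expiry=127+1=128). clock=127
Op 27: insert a.com -> 10.0.0.6 (expiry=127+2=129). clock=127
lookup b.com: present, ip=10.0.0.5 expiry=128 > clock=127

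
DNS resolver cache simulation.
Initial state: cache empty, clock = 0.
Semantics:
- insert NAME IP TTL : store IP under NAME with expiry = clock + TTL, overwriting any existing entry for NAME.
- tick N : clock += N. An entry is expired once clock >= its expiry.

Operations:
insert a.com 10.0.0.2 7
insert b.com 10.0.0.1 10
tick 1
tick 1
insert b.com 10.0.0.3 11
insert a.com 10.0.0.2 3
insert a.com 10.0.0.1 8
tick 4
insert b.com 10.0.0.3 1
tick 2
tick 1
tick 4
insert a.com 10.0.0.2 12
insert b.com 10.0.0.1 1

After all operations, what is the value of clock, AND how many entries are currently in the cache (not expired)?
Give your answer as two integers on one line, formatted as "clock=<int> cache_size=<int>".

Op 1: insert a.com -> 10.0.0.2 (expiry=0+7=7). clock=0
Op 2: insert b.com -> 10.0.0.1 (expiry=0+10=10). clock=0
Op 3: tick 1 -> clock=1.
Op 4: tick 1 -> clock=2.
Op 5: insert b.com -> 10.0.0.3 (expiry=2+11=13). clock=2
Op 6: insert a.com -> 10.0.0.2 (expiry=2+3=5). clock=2
Op 7: insert a.com -> 10.0.0.1 (expiry=2+8=10). clock=2
Op 8: tick 4 -> clock=6.
Op 9: insert b.com -> 10.0.0.3 (expiry=6+1=7). clock=6
Op 10: tick 2 -> clock=8. purged={b.com}
Op 11: tick 1 -> clock=9.
Op 12: tick 4 -> clock=13. purged={a.com}
Op 13: insert a.com -> 10.0.0.2 (expiry=13+12=25). clock=13
Op 14: insert b.com -> 10.0.0.1 (expiry=13+1=14). clock=13
Final clock = 13
Final cache (unexpired): {a.com,b.com} -> size=2

Answer: clock=13 cache_size=2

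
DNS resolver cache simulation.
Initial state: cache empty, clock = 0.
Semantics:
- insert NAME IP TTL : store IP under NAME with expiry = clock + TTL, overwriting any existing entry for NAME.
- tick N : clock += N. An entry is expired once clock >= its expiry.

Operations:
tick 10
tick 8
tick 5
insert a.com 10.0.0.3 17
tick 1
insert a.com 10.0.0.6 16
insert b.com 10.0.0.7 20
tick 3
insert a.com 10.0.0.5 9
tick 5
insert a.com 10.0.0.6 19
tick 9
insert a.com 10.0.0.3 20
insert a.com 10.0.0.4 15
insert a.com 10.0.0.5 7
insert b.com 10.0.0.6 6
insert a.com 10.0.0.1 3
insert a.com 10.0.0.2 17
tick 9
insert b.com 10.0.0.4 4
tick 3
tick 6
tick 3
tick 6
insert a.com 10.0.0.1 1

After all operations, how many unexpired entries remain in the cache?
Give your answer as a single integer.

Answer: 1

Derivation:
Op 1: tick 10 -> clock=10.
Op 2: tick 8 -> clock=18.
Op 3: tick 5 -> clock=23.
Op 4: insert a.com -> 10.0.0.3 (expiry=23+17=40). clock=23
Op 5: tick 1 -> clock=24.
Op 6: insert a.com -> 10.0.0.6 (expiry=24+16=40). clock=24
Op 7: insert b.com -> 10.0.0.7 (expiry=24+20=44). clock=24
Op 8: tick 3 -> clock=27.
Op 9: insert a.com -> 10.0.0.5 (expiry=27+9=36). clock=27
Op 10: tick 5 -> clock=32.
Op 11: insert a.com -> 10.0.0.6 (expiry=32+19=51). clock=32
Op 12: tick 9 -> clock=41.
Op 13: insert a.com -> 10.0.0.3 (expiry=41+20=61). clock=41
Op 14: insert a.com -> 10.0.0.4 (expiry=41+15=56). clock=41
Op 15: insert a.com -> 10.0.0.5 (expiry=41+7=48). clock=41
Op 16: insert b.com -> 10.0.0.6 (expiry=41+6=47). clock=41
Op 17: insert a.com -> 10.0.0.1 (expiry=41+3=44). clock=41
Op 18: insert a.com -> 10.0.0.2 (expiry=41+17=58). clock=41
Op 19: tick 9 -> clock=50. purged={b.com}
Op 20: insert b.com -> 10.0.0.4 (expiry=50+4=54). clock=50
Op 21: tick 3 -> clock=53.
Op 22: tick 6 -> clock=59. purged={a.com,b.com}
Op 23: tick 3 -> clock=62.
Op 24: tick 6 -> clock=68.
Op 25: insert a.com -> 10.0.0.1 (expiry=68+1=69). clock=68
Final cache (unexpired): {a.com} -> size=1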